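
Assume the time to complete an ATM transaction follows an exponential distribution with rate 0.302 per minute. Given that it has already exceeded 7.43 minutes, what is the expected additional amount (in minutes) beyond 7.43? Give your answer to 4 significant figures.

3.311

By memorylessness, the remaining amount past any threshold is again Exp(λ) with mean 1/λ = 3.31126 minutes.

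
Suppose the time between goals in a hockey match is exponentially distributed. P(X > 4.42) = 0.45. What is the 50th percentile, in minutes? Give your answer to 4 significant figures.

3.837

e^(−λ·4.42) = 0.45 ⇒ λ = −ln(0.45)/4.42 = 0.180658.
50th percentile: 1 − e^(−λt) = 0.5, t = −ln(0.5)/λ = 3.8368 minutes.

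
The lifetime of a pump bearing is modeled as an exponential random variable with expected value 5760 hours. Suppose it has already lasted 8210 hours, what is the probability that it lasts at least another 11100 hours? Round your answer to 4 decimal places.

0.1456

The rate is λ = 1/5760 = 0.000173611 per hour.
The exponential is memoryless, so the remaining time is again Exp(λ): the condition X > 8210 is irrelevant.
P(X > 11100) = e^(−1.9271) ≈ 0.1456.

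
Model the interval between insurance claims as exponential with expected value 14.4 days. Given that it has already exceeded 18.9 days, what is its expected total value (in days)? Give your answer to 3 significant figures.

The rate is λ = 1/14.4 = 0.0694444 per day.
By memorylessness, E[X | X > 18.9] = 18.9 + 1/λ = 18.9 + 14.4 = 33.3 days.

33.3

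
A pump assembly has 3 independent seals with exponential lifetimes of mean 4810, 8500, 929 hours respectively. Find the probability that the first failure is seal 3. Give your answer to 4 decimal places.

Rates: λ_i = 1/mean_i → 0.0002079, 0.000117647, 0.00107643; Σλ = 0.00140197.
P(seal 3 first) = λ_3/Σλ = 0.00107643/0.00140197 ≈ 0.7678.

0.7678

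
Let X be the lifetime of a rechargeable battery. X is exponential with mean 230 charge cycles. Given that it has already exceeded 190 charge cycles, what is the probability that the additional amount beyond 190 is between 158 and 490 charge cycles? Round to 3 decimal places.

0.384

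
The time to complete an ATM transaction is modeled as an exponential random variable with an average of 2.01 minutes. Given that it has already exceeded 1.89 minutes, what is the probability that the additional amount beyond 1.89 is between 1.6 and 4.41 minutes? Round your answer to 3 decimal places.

The rate is λ = 1/2.01 = 0.497512 per minute.
Memoryless: the residual past 1.89 is again Exp(λ).
P(1.6 < residual < 4.41) = e^(−λ·1.6) − e^(−λ·4.41) = 0.45112 − 0.11147 ≈ 0.340.

0.340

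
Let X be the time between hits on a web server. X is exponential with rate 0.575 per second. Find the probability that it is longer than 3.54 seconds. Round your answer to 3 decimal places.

0.131

P(X > 3.54) = e^(−λ·3.54) = e^(−2.0355) ≈ 0.131.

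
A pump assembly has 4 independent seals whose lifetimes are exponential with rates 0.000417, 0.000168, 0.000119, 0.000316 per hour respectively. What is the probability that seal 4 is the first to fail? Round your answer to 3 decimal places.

The time to first failure is exponential with rate Σλ = 0.000417 + 0.000168 + 0.000119 + 0.000316 = 0.00102.
P(seal 4 first) = λ_4/Σλ = 0.000316/0.00102 ≈ 0.310.

0.310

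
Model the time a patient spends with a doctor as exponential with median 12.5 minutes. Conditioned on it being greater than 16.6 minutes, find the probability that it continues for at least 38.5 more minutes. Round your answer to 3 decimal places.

For an exponential, median = ln(2)/λ, so λ = ln 2 / 12.5 = 0.0554518 per minute.
P(X > s+t | X > s) = e^(−λ(s+t))/e^(−λs) = e^(−λt), independent of s = 16.6.
P(X > 38.5) = e^(−2.1349) ≈ 0.118.

0.118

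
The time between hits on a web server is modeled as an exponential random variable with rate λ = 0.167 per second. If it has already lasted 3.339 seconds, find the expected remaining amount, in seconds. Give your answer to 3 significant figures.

By memorylessness, the remaining amount past any threshold is again Exp(λ) with mean 1/λ = 5.98802 seconds.

5.99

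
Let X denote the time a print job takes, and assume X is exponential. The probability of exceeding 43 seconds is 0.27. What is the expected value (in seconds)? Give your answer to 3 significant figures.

e^(−λ·43) = 0.27 ⇒ λ = −ln(0.27)/43 = 0.0304496.
Mean = 1/λ = 32.8411 seconds.

32.8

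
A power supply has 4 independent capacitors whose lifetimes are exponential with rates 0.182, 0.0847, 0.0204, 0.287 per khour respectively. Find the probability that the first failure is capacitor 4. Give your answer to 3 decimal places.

0.500

The time to first failure is exponential with rate Σλ = 0.182 + 0.0847 + 0.0204 + 0.287 = 0.5741.
P(capacitor 4 first) = λ_4/Σλ = 0.287/0.5741 ≈ 0.500.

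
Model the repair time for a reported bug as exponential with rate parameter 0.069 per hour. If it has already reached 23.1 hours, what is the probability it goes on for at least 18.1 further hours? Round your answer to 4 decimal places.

0.2868

The exponential is memoryless, so the remaining time is again Exp(λ): the condition X > 23.1 is irrelevant.
P(X > 18.1) = e^(−1.2489) ≈ 0.2868.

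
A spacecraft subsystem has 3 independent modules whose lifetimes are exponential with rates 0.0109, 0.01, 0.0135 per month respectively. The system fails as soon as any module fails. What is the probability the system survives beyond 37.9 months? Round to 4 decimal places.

0.2715

The time to first failure is exponential with rate Σλ = 0.0109 + 0.01 + 0.0135 = 0.0344.
P(min > 37.9) = e^(−0.0344·37.9) = e^(−1.3038) ≈ 0.2715.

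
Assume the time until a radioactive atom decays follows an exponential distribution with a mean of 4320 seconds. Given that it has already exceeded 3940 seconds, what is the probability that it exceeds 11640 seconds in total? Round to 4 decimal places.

0.1682

The rate is λ = 1/4320 = 0.000231481 per second.
By the memoryless property, P(X > 3940+7700 | X > 3940) = P(X > 7700).
P(X > 7700) = e^(−1.7824) ≈ 0.1682.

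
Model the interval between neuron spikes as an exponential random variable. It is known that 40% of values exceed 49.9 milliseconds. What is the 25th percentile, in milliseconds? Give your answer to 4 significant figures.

15.67

e^(−λ·49.9) = 0.40 ⇒ λ = −ln(0.40)/49.9 = 0.0183625.
25th percentile: 1 − e^(−λt) = 0.25, t = −ln(0.75)/λ = 15.6668 milliseconds.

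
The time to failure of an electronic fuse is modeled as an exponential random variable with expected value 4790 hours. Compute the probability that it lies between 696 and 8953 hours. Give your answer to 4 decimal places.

0.7105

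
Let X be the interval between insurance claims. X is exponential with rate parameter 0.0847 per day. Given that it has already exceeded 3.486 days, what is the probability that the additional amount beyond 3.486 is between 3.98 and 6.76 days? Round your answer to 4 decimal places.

Memoryless: the residual past 3.486 is again Exp(λ).
P(3.98 < residual < 6.76) = e^(−λ·3.98) − e^(−λ·6.76) = 0.71383 − 0.56407 ≈ 0.1498.

0.1498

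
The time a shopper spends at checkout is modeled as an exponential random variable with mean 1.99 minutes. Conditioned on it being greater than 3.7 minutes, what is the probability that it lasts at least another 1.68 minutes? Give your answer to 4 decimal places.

0.4299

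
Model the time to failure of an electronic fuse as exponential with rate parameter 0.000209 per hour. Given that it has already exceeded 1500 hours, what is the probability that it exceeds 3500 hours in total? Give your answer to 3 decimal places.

P(X > s+t | X > s) = e^(−λ(s+t))/e^(−λs) = e^(−λt), independent of s = 1500.
P(X > 2000) = e^(−0.418) ≈ 0.658.

0.658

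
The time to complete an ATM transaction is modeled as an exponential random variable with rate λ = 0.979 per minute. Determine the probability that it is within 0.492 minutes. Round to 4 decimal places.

P(X ≤ 0.492) = 1 − e^(−λ·0.492) = 1 − e^(−0.48167) ≈ 0.3822.

0.3822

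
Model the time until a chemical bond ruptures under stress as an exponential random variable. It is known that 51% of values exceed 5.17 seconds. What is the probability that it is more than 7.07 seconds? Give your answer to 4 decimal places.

0.3982

e^(−λ·5.17) = 0.51 ⇒ λ = −ln(0.51)/5.17 = 0.130241.
P(X > 7.07) = e^(−0.130241·7.07) = e^(−0.9208) ≈ 0.3982.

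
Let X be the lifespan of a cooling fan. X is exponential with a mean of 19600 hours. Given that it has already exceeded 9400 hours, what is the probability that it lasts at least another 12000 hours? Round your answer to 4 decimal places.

0.5421

The rate is λ = 1/19600 = 0.0000510204 per hour.
P(X > s+t | X > s) = e^(−λ(s+t))/e^(−λs) = e^(−λt), independent of s = 9400.
P(X > 12000) = e^(−0.61224) ≈ 0.5421.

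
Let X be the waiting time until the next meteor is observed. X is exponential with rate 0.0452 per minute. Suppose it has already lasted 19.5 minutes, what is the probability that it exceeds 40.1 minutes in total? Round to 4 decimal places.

By the memoryless property, P(X > 19.5+20.6 | X > 19.5) = P(X > 20.6).
P(X > 20.6) = e^(−0.93112) ≈ 0.3941.

0.3941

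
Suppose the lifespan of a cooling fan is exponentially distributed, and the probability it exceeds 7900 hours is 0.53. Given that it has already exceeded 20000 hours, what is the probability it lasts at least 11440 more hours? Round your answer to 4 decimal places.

From e^(−λ·7900) = 0.53, λ = −ln(0.53)/7900 = 0.0000803643.
Memoryless: P(X > 20000+11440 | X > 20000) = P(X > 11440) = e^(−0.0000803643·11440) ≈ 0.3988.

0.3988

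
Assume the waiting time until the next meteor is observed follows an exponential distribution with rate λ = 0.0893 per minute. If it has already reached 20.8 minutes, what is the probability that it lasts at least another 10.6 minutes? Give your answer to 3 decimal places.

P(X > s+t | X > s) = e^(−λ(s+t))/e^(−λs) = e^(−λt), independent of s = 20.8.
P(X > 10.6) = e^(−0.94658) ≈ 0.388.

0.388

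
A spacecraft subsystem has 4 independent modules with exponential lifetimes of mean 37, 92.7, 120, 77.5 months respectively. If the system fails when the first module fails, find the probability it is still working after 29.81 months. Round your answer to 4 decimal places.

0.1720

The first failure time is exponential with rate Σλ_i = 1/37 + 1/92.7 + 1/120 + 1/77.5 = 0.0590511 per month.
P(min > 29.81) = e^(−0.0590511·29.81) = e^(−1.7603) ≈ 0.1720.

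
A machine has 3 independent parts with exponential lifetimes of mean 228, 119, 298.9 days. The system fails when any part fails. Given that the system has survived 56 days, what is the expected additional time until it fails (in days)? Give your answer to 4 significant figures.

First-failure rate Σλ = 1/228 + 1/119 + 1/298.9 = 0.0161349.
By memorylessness the expected residual is 1/Σλ = 61.9773 days, regardless of the 56 already elapsed.

61.98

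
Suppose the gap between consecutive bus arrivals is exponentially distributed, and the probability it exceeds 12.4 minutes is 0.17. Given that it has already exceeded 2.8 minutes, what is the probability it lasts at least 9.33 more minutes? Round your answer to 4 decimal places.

From e^(−λ·12.4) = 0.17, λ = −ln(0.17)/12.4 = 0.1429.
Memoryless: P(X > 2.8+9.33 | X > 2.8) = P(X > 9.33) = e^(−0.1429·9.33) ≈ 0.2636.

0.2636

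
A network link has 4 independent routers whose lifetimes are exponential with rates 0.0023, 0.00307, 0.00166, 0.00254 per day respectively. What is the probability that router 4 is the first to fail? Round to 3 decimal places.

0.265

The time to first failure is exponential with rate Σλ = 0.0023 + 0.00307 + 0.00166 + 0.00254 = 0.00957.
P(router 4 first) = λ_4/Σλ = 0.00254/0.00957 ≈ 0.265.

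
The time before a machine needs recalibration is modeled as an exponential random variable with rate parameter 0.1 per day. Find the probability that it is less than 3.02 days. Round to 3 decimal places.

P(X ≤ 3.02) = 1 − e^(−λ·3.02) = 1 − e^(−0.302) ≈ 0.261.

0.261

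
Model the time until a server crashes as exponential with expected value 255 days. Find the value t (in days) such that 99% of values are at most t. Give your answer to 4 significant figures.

1174

The rate is λ = 1/255 = 0.00392157 per day.
Set 1 − e^(−λt) = 0.99, so t = −ln(0.01)/λ = 4.6052/0.00392157 ≈ 1174.32 days.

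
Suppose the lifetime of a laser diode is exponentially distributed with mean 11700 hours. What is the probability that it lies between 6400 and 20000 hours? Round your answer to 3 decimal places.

The rate is λ = 1/11700 = 0.0000854701 per hour.
P(6400 < X < 20000) = e^(−λ·6400) − e^(−λ·20000) = 0.57868 − 0.18097 ≈ 0.398.

0.398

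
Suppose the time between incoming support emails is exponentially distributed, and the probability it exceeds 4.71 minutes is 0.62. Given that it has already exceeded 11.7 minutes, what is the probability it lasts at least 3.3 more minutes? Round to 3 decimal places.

From e^(−λ·4.71) = 0.62, λ = −ln(0.62)/4.71 = 0.101494.
Memoryless: P(X > 11.7+3.3 | X > 11.7) = P(X > 3.3) = e^(−0.101494·3.3) ≈ 0.715.

0.715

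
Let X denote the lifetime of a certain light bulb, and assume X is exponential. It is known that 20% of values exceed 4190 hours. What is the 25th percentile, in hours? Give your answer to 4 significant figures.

748.9

e^(−λ·4190) = 0.20 ⇒ λ = −ln(0.20)/4190 = 0.000384114.
25th percentile: 1 − e^(−λt) = 0.25, t = −ln(0.75)/λ = 748.95 hours.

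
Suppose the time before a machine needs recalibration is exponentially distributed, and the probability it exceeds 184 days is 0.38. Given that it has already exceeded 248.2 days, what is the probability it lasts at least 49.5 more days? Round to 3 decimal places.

0.771

From e^(−λ·184) = 0.38, λ = −ln(0.38)/184 = 0.00525861.
Memoryless: P(X > 248.2+49.5 | X > 248.2) = P(X > 49.5) = e^(−0.00525861·49.5) ≈ 0.771.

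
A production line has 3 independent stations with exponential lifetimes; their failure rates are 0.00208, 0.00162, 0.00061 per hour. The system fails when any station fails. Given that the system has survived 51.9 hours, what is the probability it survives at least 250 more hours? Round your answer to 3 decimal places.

0.340

Time to first failure ~ Exp(Σλ) with Σλ = 0.00431.
By memorylessness, P(T > 51.9+250 | T > 51.9) = P(T > 250) = e^(−0.00431·250) ≈ 0.340.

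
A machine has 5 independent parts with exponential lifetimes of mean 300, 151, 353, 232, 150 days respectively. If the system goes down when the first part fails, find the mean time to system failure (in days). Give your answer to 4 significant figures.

42.08

The first failure time is exponential with rate Σλ_i = 1/300 + 1/151 + 1/353 + 1/232 + 1/150 = 0.0237657 per day.
E[min] = 1/Σλ = 1/0.0237657 = 42.0774 days.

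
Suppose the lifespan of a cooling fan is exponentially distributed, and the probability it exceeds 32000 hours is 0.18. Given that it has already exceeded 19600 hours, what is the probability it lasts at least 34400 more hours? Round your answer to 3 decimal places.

0.158

From e^(−λ·32000) = 0.18, λ = −ln(0.18)/32000 = 0.0000535875.
Memoryless: P(X > 19600+34400 | X > 19600) = P(X > 34400) = e^(−0.0000535875·34400) ≈ 0.158.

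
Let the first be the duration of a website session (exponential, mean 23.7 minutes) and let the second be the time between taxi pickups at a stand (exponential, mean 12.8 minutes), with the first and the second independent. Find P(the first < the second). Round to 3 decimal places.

0.351

λ_1 = 1/23.7 = 0.0421941, λ_2 = 1/12.8 = 0.078125.
For independent exponentials, P(the first < the second) = λ_1/(λ_1+λ_2) = 0.0421941/0.120319 ≈ 0.351.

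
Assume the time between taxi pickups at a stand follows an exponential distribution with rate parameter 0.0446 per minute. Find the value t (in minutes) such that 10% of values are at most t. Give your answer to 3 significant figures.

2.36

Set 1 − e^(−λt) = 0.1, so t = −ln(0.9)/λ = 0.10536/0.0446 ≈ 2.36234 minutes.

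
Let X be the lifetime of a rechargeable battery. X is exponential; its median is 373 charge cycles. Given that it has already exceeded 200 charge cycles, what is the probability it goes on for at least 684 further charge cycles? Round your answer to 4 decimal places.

For an exponential, median = ln(2)/λ, so λ = ln 2 / 373 = 0.0018583 per charge cycle.
By the memoryless property, P(X > 200+684 | X > 200) = P(X > 684).
P(X > 684) = e^(−1.2711) ≈ 0.2805.

0.2805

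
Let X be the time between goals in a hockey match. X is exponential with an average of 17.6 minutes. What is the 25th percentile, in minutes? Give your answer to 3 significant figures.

5.06

The rate is λ = 1/17.6 = 0.0568182 per minute.
Set 1 − e^(−λt) = 0.25, so t = −ln(0.75)/λ = 0.28768/0.0568182 ≈ 5.0632 minutes.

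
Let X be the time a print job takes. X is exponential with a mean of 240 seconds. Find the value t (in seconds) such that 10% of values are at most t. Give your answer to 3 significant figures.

25.3

The rate is λ = 1/240 = 0.00416667 per second.
Set 1 − e^(−λt) = 0.1, so t = −ln(0.9)/λ = 0.10536/0.00416667 ≈ 25.2865 seconds.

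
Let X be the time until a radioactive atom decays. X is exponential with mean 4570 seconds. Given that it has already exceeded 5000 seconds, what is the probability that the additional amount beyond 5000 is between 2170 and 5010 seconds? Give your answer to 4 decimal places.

0.2879

The rate is λ = 1/4570 = 0.000218818 per second.
Memoryless: the residual past 5000 is again Exp(λ).
P(2170 < residual < 5010) = e^(−λ·2170) − e^(−λ·5010) = 0.62199 − 0.33411 ≈ 0.2879.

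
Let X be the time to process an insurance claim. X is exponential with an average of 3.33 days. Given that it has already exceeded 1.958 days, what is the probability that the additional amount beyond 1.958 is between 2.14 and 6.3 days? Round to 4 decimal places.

The rate is λ = 1/3.33 = 0.3003 per day.
Memoryless: the residual past 1.958 is again Exp(λ).
P(2.14 < residual < 6.3) = e^(−λ·2.14) − e^(−λ·6.3) = 0.52590 − 0.15079 ≈ 0.3751.

0.3751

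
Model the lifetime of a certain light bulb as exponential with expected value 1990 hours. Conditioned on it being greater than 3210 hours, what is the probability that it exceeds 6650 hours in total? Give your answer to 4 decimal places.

0.1775

The rate is λ = 1/1990 = 0.000502513 per hour.
By the memoryless property, P(X > 3210+3440 | X > 3210) = P(X > 3440).
P(X > 3440) = e^(−1.7286) ≈ 0.1775.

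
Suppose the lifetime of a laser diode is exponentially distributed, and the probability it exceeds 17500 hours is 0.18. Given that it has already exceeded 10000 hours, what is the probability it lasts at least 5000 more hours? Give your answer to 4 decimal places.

0.6127

From e^(−λ·17500) = 0.18, λ = −ln(0.18)/17500 = 0.0000979885.
Memoryless: P(X > 10000+5000 | X > 10000) = P(X > 5000) = e^(−0.0000979885·5000) ≈ 0.6127.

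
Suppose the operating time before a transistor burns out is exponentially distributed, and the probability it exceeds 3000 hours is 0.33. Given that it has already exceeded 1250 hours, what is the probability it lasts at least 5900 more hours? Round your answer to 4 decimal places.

0.1130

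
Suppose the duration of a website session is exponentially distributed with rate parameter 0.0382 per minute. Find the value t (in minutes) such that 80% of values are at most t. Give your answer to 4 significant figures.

42.13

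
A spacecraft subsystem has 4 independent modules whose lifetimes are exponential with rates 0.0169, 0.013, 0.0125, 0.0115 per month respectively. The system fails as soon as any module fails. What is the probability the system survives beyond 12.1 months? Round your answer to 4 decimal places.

0.5209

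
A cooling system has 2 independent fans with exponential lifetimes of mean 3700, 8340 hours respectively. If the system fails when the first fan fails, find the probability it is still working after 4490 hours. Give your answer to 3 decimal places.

0.173

The first failure time is exponential with rate Σλ_i = 1/3700 + 1/8340 = 0.000390174 per hour.
P(min > 4490) = e^(−0.000390174·4490) = e^(−1.7519) ≈ 0.173.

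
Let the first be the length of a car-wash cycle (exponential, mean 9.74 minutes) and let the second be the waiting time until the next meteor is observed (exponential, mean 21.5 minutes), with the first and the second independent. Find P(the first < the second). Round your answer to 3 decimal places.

0.688

λ_1 = 1/9.74 = 0.102669, λ_2 = 1/21.5 = 0.0465116.
For independent exponentials, P(the first < the second) = λ_1/(λ_1+λ_2) = 0.102669/0.149181 ≈ 0.688.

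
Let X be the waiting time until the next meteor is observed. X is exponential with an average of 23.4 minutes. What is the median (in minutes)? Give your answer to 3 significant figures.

16.2

The rate is λ = 1/23.4 = 0.042735 per minute.
Set 1 − e^(−λt) = 0.5, so t = −ln(0.5)/λ = 0.69315/0.042735 ≈ 16.2196 minutes.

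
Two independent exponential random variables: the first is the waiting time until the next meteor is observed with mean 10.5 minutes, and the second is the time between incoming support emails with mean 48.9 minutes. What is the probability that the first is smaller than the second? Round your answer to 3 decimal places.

0.823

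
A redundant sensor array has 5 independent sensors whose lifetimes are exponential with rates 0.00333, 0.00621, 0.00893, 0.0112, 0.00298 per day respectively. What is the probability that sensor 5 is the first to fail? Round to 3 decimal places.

The time to first failure is exponential with rate Σλ = 0.00333 + 0.00621 + 0.00893 + 0.0112 + 0.00298 = 0.03265.
P(sensor 5 first) = λ_5/Σλ = 0.00298/0.03265 ≈ 0.091.

0.091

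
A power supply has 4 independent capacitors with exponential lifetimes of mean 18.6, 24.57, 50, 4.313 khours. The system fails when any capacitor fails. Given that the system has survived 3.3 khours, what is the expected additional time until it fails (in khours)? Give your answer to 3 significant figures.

First-failure rate Σλ = 1/18.6 + 1/24.57 + 1/50 + 1/4.313 = 0.346321.
By memorylessness the expected residual is 1/Σλ = 2.8875 khours, regardless of the 3.3 already elapsed.

2.89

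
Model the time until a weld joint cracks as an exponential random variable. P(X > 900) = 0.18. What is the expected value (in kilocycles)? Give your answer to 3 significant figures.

525

e^(−λ·900) = 0.18 ⇒ λ = −ln(0.18)/900 = 0.00190533.
Mean = 1/λ = 524.843 kilocycles.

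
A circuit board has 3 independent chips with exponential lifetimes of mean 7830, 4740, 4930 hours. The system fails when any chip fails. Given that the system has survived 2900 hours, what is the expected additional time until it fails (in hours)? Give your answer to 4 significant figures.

1847

First-failure rate Σλ = 1/7830 + 1/4740 + 1/4930 = 0.000541524.
By memorylessness the expected residual is 1/Σλ = 1846.64 hours, regardless of the 2900 already elapsed.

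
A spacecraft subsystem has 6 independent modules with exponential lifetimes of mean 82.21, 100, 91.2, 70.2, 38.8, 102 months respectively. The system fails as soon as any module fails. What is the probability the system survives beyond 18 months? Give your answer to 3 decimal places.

0.225

The first failure time is exponential with rate Σλ_i = 1/82.21 + 1/100 + 1/91.2 + 1/70.2 + 1/38.8 + 1/102 = 0.082951 per month.
P(min > 18) = e^(−0.082951·18) = e^(−1.4931) ≈ 0.225.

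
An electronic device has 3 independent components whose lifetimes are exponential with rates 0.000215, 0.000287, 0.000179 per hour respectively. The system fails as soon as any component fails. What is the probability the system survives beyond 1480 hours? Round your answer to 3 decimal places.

The time to first failure is exponential with rate Σλ = 0.000215 + 0.000287 + 0.000179 = 0.000681.
P(min > 1480) = e^(−0.000681·1480) = e^(−1.0079) ≈ 0.365.

0.365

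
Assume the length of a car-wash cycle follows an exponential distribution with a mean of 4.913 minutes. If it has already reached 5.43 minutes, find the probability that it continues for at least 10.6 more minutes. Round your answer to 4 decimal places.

0.1156

The rate is λ = 1/4.913 = 0.203542 per minute.
By the memoryless property, P(X > 5.43+10.6 | X > 5.43) = P(X > 10.6).
P(X > 10.6) = e^(−2.1575) ≈ 0.1156.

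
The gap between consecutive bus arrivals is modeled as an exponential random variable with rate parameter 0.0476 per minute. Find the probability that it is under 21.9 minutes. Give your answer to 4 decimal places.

0.6474

P(X ≤ 21.9) = 1 − e^(−λ·21.9) = 1 − e^(−1.0424) ≈ 0.6474.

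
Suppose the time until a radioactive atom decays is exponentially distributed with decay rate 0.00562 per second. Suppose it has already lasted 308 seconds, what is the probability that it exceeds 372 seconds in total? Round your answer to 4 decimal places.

0.6979

P(X > s+t | X > s) = e^(−λ(s+t))/e^(−λs) = e^(−λt), independent of s = 308.
P(X > 64) = e^(−0.35968) ≈ 0.6979.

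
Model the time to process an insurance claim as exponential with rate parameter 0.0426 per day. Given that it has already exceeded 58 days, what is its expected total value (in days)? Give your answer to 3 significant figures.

81.5

By memorylessness, E[X | X > 58] = 58 + 1/λ = 58 + 23.4742 = 81.4742 days.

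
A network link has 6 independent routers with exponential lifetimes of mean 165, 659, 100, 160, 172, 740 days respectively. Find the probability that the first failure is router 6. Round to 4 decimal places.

Rates: λ_i = 1/mean_i → 0.00606061, 0.00151745, 0.01, 0.00625, 0.00581395, 0.00135135; Σλ = 0.0309934.
P(router 6 first) = λ_6/Σλ = 0.00135135/0.0309934 ≈ 0.0436.

0.0436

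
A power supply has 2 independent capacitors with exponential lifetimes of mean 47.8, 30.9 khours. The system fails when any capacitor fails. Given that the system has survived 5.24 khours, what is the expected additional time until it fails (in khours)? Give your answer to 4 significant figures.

First-failure rate Σλ = 1/47.8 + 1/30.9 = 0.053283.
By memorylessness the expected residual is 1/Σλ = 18.7677 khours, regardless of the 5.24 already elapsed.

18.77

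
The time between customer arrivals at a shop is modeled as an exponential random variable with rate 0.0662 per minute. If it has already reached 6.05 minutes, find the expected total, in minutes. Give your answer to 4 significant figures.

By memorylessness, E[X | X > 6.05] = 6.05 + 1/λ = 6.05 + 15.1057 = 21.1557 minutes.

21.16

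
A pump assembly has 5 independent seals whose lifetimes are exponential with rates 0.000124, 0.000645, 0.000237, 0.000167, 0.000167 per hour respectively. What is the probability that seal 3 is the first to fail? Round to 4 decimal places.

0.1769

The time to first failure is exponential with rate Σλ = 0.000124 + 0.000645 + 0.000237 + 0.000167 + 0.000167 = 0.00134.
P(seal 3 first) = λ_3/Σλ = 0.000237/0.00134 ≈ 0.1769.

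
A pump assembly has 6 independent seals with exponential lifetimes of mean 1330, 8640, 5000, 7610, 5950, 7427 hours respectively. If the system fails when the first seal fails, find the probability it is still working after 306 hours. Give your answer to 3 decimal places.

0.632

The first failure time is exponential with rate Σλ_i = 1/1330 + 1/8640 + 1/5000 + 1/7610 + 1/5950 + 1/7427 = 0.00150174 per hour.
P(min > 306) = e^(−0.00150174·306) = e^(−0.45953) ≈ 0.632.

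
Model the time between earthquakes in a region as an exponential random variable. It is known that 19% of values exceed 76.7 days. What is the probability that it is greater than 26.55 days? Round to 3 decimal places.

0.563

e^(−λ·76.7) = 0.19 ⇒ λ = −ln(0.19)/76.7 = 0.0216523.
P(X > 26.55) = e^(−0.0216523·26.55) = e^(−0.57487) ≈ 0.563.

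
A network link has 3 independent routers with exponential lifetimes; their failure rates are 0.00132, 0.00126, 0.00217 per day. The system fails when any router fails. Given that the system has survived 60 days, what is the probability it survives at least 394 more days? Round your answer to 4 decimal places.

Time to first failure ~ Exp(Σλ) with Σλ = 0.00475.
By memorylessness, P(T > 60+394 | T > 60) = P(T > 394) = e^(−0.00475·394) ≈ 0.1539.

0.1539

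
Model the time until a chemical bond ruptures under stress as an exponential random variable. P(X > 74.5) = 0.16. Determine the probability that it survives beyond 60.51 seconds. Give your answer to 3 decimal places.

e^(−λ·74.5) = 0.16 ⇒ λ = −ln(0.16)/74.5 = 0.0245984.
P(X > 60.51) = e^(−0.0245984·60.51) = e^(−1.4884) ≈ 0.226.

0.226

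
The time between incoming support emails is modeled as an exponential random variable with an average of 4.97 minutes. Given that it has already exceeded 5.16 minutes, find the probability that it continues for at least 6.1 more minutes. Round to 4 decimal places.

0.2931

The rate is λ = 1/4.97 = 0.201207 per minute.
P(X > s+t | X > s) = e^(−λ(s+t))/e^(−λs) = e^(−λt), independent of s = 5.16.
P(X > 6.1) = e^(−1.2274) ≈ 0.2931.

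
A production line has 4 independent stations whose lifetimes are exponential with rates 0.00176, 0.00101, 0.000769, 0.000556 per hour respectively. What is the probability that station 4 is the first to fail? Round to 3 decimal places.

0.136

The time to first failure is exponential with rate Σλ = 0.00176 + 0.00101 + 0.000769 + 0.000556 = 0.004095.
P(station 4 first) = λ_4/Σλ = 0.000556/0.004095 ≈ 0.136.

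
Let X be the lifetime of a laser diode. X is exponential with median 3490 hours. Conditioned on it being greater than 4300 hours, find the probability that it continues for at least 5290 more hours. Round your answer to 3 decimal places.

0.350

For an exponential, median = ln(2)/λ, so λ = ln 2 / 3490 = 0.00019861 per hour.
By the memoryless property, P(X > 4300+5290 | X > 4300) = P(X > 5290).
P(X > 5290) = e^(−1.0506) ≈ 0.350.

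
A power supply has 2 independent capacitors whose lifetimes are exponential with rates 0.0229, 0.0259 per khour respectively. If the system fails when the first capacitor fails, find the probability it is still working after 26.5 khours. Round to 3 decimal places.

The time to first failure is exponential with rate Σλ = 0.0229 + 0.0259 = 0.0488.
P(min > 26.5) = e^(−0.0488·26.5) = e^(−1.2932) ≈ 0.274.

0.274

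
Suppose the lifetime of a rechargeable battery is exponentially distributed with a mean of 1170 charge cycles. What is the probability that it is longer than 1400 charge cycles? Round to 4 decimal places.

0.3022

The rate is λ = 1/1170 = 0.000854701 per charge cycle.
P(X > 1400) = e^(−λ·1400) = e^(−1.1966) ≈ 0.3022.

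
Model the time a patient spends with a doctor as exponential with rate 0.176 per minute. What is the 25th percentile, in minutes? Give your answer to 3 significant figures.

1.63

Set 1 − e^(−λt) = 0.25, so t = −ln(0.75)/λ = 0.28768/0.176 ≈ 1.63456 minutes.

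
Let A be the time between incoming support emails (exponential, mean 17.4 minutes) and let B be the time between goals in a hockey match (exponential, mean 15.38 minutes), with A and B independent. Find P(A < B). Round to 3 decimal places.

0.469

λ_1 = 1/17.4 = 0.0574713, λ_2 = 1/15.38 = 0.0650195.
For independent exponentials, P(A < B) = λ_1/(λ_1+λ_2) = 0.0574713/0.122491 ≈ 0.469.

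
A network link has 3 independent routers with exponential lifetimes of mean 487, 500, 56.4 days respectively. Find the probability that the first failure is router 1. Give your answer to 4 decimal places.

0.0943

Rates: λ_i = 1/mean_i → 0.00205339, 0.002, 0.0177305; Σλ = 0.0217839.
P(router 1 first) = λ_1/Σλ = 0.00205339/0.0217839 ≈ 0.0943.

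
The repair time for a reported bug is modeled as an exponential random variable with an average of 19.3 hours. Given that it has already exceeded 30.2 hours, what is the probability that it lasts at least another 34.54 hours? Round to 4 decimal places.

0.1670

The rate is λ = 1/19.3 = 0.0518135 per hour.
By the memoryless property, P(X > 30.2+34.54 | X > 30.2) = P(X > 34.54).
P(X > 34.54) = e^(−1.7896) ≈ 0.1670.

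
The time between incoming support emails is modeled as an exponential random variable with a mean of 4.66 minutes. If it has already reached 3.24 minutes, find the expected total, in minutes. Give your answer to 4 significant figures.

The rate is λ = 1/4.66 = 0.214592 per minute.
By memorylessness, E[X | X > 3.24] = 3.24 + 1/λ = 3.24 + 4.66 = 7.9 minutes.

7.900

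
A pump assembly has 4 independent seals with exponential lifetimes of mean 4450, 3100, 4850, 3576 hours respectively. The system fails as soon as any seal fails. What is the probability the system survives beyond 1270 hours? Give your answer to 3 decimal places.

0.269

The first failure time is exponential with rate Σλ_i = 1/4450 + 1/3100 + 1/4850 + 1/3576 = 0.00103313 per hour.
P(min > 1270) = e^(−0.00103313·1270) = e^(−1.3121) ≈ 0.269.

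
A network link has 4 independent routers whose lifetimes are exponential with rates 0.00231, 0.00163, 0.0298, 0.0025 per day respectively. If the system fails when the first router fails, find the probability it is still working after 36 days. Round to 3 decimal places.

0.271

The time to first failure is exponential with rate Σλ = 0.00231 + 0.00163 + 0.0298 + 0.0025 = 0.03624.
P(min > 36) = e^(−0.03624·36) = e^(−1.3046) ≈ 0.271.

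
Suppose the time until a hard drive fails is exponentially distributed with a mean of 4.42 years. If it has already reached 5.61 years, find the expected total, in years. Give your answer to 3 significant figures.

The rate is λ = 1/4.42 = 0.226244 per year.
By memorylessness, E[X | X > 5.61] = 5.61 + 1/λ = 5.61 + 4.42 = 10.03 years.

10.0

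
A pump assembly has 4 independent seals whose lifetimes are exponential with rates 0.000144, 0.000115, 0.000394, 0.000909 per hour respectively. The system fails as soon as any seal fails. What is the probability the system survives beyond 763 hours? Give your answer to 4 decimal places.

0.3037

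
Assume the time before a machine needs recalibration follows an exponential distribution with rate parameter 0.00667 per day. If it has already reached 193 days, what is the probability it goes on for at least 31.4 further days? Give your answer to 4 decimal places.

By the memoryless property, P(X > 193+31.4 | X > 193) = P(X > 31.4).
P(X > 31.4) = e^(−0.20944) ≈ 0.8110.

0.8110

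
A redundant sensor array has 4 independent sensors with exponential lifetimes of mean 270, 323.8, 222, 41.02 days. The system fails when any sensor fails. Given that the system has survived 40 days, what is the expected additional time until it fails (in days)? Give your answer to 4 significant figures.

First-failure rate Σλ = 1/270 + 1/323.8 + 1/222 + 1/41.02 = 0.0356749.
By memorylessness the expected residual is 1/Σλ = 28.0309 days, regardless of the 40 already elapsed.

28.03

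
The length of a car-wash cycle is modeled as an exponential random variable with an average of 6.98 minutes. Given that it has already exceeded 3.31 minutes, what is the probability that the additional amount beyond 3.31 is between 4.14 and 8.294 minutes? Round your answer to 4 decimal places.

0.2478

The rate is λ = 1/6.98 = 0.143266 per minute.
Memoryless: the residual past 3.31 is again Exp(λ).
P(4.14 < residual < 8.294) = e^(−λ·4.14) − e^(−λ·8.294) = 0.55260 − 0.30475 ≈ 0.2478.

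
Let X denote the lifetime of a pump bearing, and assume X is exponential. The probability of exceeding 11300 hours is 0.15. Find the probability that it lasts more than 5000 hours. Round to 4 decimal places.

e^(−λ·11300) = 0.15 ⇒ λ = −ln(0.15)/11300 = 0.000167887.
P(X > 5000) = e^(−0.000167887·5000) = e^(−0.83943) ≈ 0.4320.

0.4320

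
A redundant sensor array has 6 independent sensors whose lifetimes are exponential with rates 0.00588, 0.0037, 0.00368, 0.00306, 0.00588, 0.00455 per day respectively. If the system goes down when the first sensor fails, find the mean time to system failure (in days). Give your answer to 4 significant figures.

37.38

The time to first failure is exponential with rate Σλ = 0.00588 + 0.0037 + 0.00368 + 0.00306 + 0.00588 + 0.00455 = 0.02675.
E[min] = 1/Σλ = 1/0.02675 = 37.3832 days.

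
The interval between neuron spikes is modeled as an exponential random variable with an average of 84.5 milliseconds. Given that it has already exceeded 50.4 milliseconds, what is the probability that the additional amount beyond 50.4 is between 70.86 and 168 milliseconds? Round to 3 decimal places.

The rate is λ = 1/84.5 = 0.0118343 per millisecond.
Memoryless: the residual past 50.4 is again Exp(λ).
P(70.86 < residual < 168) = e^(−λ·70.86) − e^(−λ·168) = 0.43232 − 0.13695 ≈ 0.295.

0.295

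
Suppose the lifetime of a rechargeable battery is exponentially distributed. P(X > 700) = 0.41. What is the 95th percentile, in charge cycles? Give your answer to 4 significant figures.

e^(−λ·700) = 0.41 ⇒ λ = −ln(0.41)/700 = 0.00127371.
95th percentile: 1 − e^(−λt) = 0.95, t = −ln(0.05)/λ = 2351.97 charge cycles.

2352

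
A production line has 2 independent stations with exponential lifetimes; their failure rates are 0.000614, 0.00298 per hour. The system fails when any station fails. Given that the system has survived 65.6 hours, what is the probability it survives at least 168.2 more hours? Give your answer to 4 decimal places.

Time to first failure ~ Exp(Σλ) with Σλ = 0.003594.
By memorylessness, P(T > 65.6+168.2 | T > 65.6) = P(T > 168.2) = e^(−0.003594·168.2) ≈ 0.5463.

0.5463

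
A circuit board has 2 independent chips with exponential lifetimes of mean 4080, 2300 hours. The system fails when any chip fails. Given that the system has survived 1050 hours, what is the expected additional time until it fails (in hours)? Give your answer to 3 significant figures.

1470

First-failure rate Σλ = 1/4080 + 1/2300 = 0.000679881.
By memorylessness the expected residual is 1/Σλ = 1470.85 hours, regardless of the 1050 already elapsed.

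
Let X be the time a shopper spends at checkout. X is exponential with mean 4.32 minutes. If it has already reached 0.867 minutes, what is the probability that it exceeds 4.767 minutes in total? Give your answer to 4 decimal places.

0.4054

The rate is λ = 1/4.32 = 0.231481 per minute.
The exponential is memoryless, so the remaining time is again Exp(λ): the condition X > 0.867 is irrelevant.
P(X > 3.9) = e^(−0.90278) ≈ 0.4054.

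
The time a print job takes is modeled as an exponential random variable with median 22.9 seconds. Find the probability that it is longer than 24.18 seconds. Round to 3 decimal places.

For an exponential, median = ln(2)/λ, so λ = ln 2 / 22.9 = 0.0302684 per second.
P(X > 24.18) = e^(−λ·24.18) = e^(−0.73189) ≈ 0.481.

0.481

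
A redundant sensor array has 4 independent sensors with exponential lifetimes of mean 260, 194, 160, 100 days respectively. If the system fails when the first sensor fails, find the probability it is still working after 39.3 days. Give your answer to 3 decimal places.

The first failure time is exponential with rate Σλ_i = 1/260 + 1/194 + 1/160 + 1/100 = 0.0252508 per day.
P(min > 39.3) = e^(−0.0252508·39.3) = e^(−0.99236) ≈ 0.371.

0.371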